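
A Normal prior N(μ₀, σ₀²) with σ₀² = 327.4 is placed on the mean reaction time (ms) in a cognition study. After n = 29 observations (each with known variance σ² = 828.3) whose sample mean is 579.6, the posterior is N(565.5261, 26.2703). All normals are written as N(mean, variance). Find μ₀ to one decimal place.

The posterior mean is a precision-weighted average: μ_n = (τ₀μ₀ + τ_data·x̄)/(τ₀+τ_data), with τ₀=1/σ₀² and τ_data=n/σ².
Here τ₀ = 1/327.4 = 0.003054 and τ_data = 29/828.3 = 0.035011, so τ_n = 0.038065.
Rearranging for μ₀: μ₀ = (μ_n·τ_n − τ_data·x̄)/τ₀ = (565.5261·0.038065 − 0.035011·579.6) / 0.003054 = 1.234375/0.003054 ≈ 404.2.

μ₀ = 404.2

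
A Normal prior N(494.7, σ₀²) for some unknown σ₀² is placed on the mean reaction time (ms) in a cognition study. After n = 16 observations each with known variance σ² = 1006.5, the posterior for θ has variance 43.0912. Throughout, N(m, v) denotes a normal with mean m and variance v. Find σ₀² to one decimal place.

For the Normal–Normal model with known σ², precisions add: τ_n = τ₀ + n/σ².
So 1/σ₀² = 1/43.0912 − 16/1006.5 = 0.023207 − 0.015897 = 0.007310.
Hence σ₀² = 1/0.007310 ≈ 136.8.

σ₀² = 136.8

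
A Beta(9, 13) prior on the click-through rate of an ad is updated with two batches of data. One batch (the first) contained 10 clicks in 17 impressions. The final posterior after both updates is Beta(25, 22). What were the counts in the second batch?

Sequential conjugate updates are equivalent to a single update on the pooled data, so total successes = posterior α − prior α and total failures = posterior β − prior β.
Total across both batches: 25−9=16 clicks, 22−13=9 non-clicks.
Subtract the first batch: 16−10=6 clicks and 9−7=2 non-clicks.

6 clicks and 2 non-clicks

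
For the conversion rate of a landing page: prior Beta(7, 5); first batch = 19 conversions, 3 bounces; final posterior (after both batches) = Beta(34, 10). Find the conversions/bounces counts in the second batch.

8 conversions and 2 bounces

Because Beta–binomial updating is additive in the counts, the combined data contributed (α_post−α_prior, β_post−β_prior) successes and failures.
Total across both batches: 34−7=27 conversions, 10−5=5 bounces.
Subtract the first batch: 27−19=8 conversions and 5−3=2 bounces.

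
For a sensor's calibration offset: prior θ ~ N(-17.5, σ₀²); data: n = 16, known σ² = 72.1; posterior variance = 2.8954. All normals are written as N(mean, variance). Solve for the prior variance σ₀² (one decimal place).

σ₀² = 8.1

For the Normal–Normal model with known σ², precisions add: τ_n = τ₀ + n/σ².
So 1/σ₀² = 1/2.8954 − 16/72.1 = 0.345375 − 0.221914 = 0.123461.
Hence σ₀² = 1/0.123461 ≈ 8.1.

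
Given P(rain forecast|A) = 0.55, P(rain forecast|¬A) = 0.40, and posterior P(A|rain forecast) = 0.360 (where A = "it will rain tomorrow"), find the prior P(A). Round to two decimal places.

Bayes' rule in odds form gives O(A|E) = O(A)·[P(E|A)/P(E|¬A)], hence O(A) = O(A|E)/LR.
Posterior odds = 0.360/(1−0.360) = 0.5625. LR = 0.55/0.40 = 1.3750.
Prior odds = 0.5625/1.3750 = 0.4091, so P(A) = 0.4091/(1+0.4091) ≈ 0.29.

P(A) = 0.29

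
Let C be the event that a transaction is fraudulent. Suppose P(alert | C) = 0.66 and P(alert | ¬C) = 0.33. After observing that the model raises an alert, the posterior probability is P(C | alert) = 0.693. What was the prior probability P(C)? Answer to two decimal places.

In odds form, posterior odds = prior odds × likelihood ratio, so prior odds = posterior odds ÷ LR.
Posterior odds = 0.693/(1−0.693) = 2.2573. LR = 0.66/0.33 = 2.0000.
Prior odds = 2.2573/2.0000 = 1.1286, so P(C) = 1.1286/(1+1.1286) ≈ 0.53.

P(C) = 0.53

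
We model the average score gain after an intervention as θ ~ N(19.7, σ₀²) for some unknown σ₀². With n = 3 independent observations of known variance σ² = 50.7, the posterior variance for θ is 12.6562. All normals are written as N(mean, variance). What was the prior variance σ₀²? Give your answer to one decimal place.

σ₀² = 50.4

Posterior precision equals prior precision plus data precision: 1/σ_n² = 1/σ₀² + n/σ².
So 1/σ₀² = 1/12.6562 − 3/50.7 = 0.079013 − 0.059172 = 0.019841.
Hence σ₀² = 1/0.019841 ≈ 50.4.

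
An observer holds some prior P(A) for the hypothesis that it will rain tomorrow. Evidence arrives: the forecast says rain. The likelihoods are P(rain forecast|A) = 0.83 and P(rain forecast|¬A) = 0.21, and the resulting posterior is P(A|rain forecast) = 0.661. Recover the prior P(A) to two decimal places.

Bayes' rule in odds form gives O(A|E) = O(A)·[P(E|A)/P(E|¬A)], hence O(A) = O(A|E)/LR.
Posterior odds = 0.661/(1−0.661) = 1.9499. LR = 0.83/0.21 = 3.9524.
Prior odds = 1.9499/3.9524 = 0.4933, so P(A) = 0.4933/(1+0.4933) ≈ 0.33.

P(A) = 0.33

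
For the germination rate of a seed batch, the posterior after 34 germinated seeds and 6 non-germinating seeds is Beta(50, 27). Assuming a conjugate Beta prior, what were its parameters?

A Beta(a, b) prior with s successes and f failures in binomial data gives a Beta(a+s, b+f) posterior.
Subtract the data counts: 50−34=16, 27−6=21.

Beta(16, 21)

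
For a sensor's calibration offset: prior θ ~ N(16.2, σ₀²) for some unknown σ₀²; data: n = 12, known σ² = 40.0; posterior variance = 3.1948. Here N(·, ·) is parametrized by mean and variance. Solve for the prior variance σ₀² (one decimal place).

σ₀² = 76.9

Posterior precision equals prior precision plus data precision: 1/σ_n² = 1/σ₀² + n/σ².
So 1/σ₀² = 1/3.1948 − 12/40.0 = 0.313009 − 0.300000 = 0.013009.
Hence σ₀² = 1/0.013009 ≈ 76.9.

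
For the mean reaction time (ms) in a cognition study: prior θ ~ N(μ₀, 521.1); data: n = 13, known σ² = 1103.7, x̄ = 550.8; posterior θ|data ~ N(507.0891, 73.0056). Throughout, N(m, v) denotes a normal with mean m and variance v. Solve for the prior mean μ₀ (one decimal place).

μ₀ = 238.8

The posterior mean is a precision-weighted average: μ_n = (τ₀μ₀ + τ_data·x̄)/(τ₀+τ_data), with τ₀=1/σ₀² and τ_data=n/σ².
Here τ₀ = 1/521.1 = 0.001919 and τ_data = 13/1103.7 = 0.011779, so τ_n = 0.013698.
Rearranging for μ₀: μ₀ = (μ_n·τ_n − τ_data·x̄)/τ₀ = (507.0891·0.013698 − 0.011779·550.8) / 0.001919 = 0.458233/0.001919 ≈ 238.8.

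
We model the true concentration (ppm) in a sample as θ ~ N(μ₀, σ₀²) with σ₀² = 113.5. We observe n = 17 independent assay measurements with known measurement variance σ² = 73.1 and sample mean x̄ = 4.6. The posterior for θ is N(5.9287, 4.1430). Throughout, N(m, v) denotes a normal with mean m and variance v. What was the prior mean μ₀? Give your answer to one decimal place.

μ₀ = 41.0

With known observation variance, the Normal–Normal posterior has precision τ_n = τ₀ + n/σ² and mean μ_n = (τ₀μ₀ + (n/σ²)x̄)/τ_n.
Here τ₀ = 1/113.5 = 0.008811 and τ_data = 17/73.1 = 0.232558, so τ_n = 0.241369.
Rearranging for μ₀: μ₀ = (μ_n·τ_n − τ_data·x̄)/τ₀ = (5.9287·0.241369 − 0.232558·4.6) / 0.008811 = 0.361238/0.008811 ≈ 41.0.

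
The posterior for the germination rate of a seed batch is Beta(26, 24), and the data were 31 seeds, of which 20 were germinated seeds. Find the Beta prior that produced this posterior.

A Beta(α, β) prior with s successes and f failures in binomial data gives a Beta(α+s, β+f) posterior.
Subtract the data counts: 26−20=6, 24−11=13.

Beta(6, 13)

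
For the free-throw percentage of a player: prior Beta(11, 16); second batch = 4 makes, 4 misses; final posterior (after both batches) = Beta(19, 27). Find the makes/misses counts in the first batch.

Because Beta–binomial updating is additive in the counts, the combined data contributed (α_post−α_prior, β_post−β_prior) successes and failures.
Total across both batches: 19−11=8 makes, 27−16=11 misses.
Subtract the second batch: 8−4=4 makes and 11−4=7 misses.

4 makes and 7 misses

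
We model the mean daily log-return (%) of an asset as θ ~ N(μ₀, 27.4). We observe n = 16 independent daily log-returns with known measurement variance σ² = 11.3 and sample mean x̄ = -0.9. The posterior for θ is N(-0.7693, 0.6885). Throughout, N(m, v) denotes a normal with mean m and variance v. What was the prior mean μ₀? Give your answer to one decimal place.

With known observation variance, the Normal–Normal posterior has precision τ_n = τ₀ + n/σ² and mean μ_n = (τ₀μ₀ + (n/σ²)x̄)/τ_n.
Here τ₀ = 1/27.4 = 0.036496 and τ_data = 16/11.3 = 1.415929, so τ_n = 1.452425.
Rearranging for μ₀: μ₀ = (μ_n·τ_n − τ_data·x̄)/τ₀ = (-0.7693·1.452425 − 1.415929·-0.9) / 0.036496 = 0.156986/0.036496 ≈ 4.3.

μ₀ = 4.3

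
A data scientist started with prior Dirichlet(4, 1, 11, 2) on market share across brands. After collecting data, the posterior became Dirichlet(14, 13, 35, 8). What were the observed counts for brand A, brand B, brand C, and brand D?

For a Dirichlet(α) prior with multinomial counts c, the posterior is Dirichlet(α + c) componentwise.
Counts are posterior − prior componentwise: 14−4=10, 13−1=12, 35−11=24, 8−2=6.

counts (10, 12, 24, 6)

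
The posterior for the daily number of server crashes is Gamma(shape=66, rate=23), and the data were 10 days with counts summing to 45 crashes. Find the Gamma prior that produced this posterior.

Gamma(shape=21, rate=13)

A Gamma(α, β) prior (rate parametrization) on a Poisson rate with n observations summing to S gives posterior Gamma(α+S, β+n).
So α = 66 − 45 = 21 and β = 23 − 10 = 13.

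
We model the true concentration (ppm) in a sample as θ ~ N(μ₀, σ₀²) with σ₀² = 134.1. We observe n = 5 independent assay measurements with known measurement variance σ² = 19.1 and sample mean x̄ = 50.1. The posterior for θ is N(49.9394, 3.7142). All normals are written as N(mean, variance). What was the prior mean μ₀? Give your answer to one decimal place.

μ₀ = 44.3

With known observation variance, the Normal–Normal posterior has precision τ_n = τ₀ + n/σ² and mean μ_n = (τ₀μ₀ + (n/σ²)x̄)/τ_n.
Here τ₀ = 1/134.1 = 0.007457 and τ_data = 5/19.1 = 0.261780, so τ_n = 0.269237.
Rearranging for μ₀: μ₀ = (μ_n·τ_n − τ_data·x̄)/τ₀ = (49.9394·0.269237 − 0.261780·50.1) / 0.007457 = 0.330356/0.007457 ≈ 44.3.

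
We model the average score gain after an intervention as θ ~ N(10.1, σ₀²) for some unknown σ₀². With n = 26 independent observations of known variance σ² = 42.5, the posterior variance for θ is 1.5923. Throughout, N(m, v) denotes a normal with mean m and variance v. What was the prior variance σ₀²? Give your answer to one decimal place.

σ₀² = 61.5

Posterior precision equals prior precision plus data precision: 1/σ_n² = 1/σ₀² + n/σ².
So 1/σ₀² = 1/1.5923 − 26/42.5 = 0.628022 − 0.611765 = 0.016257.
Hence σ₀² = 1/0.016257 ≈ 61.5.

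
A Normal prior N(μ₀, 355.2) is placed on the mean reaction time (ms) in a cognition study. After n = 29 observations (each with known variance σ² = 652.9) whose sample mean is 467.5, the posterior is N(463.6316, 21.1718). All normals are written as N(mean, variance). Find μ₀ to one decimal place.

μ₀ = 402.6

With known observation variance, the Normal–Normal posterior has precision τ_n = τ₀ + n/σ² and mean μ_n = (τ₀μ₀ + (n/σ²)x̄)/τ_n.
Here τ₀ = 1/355.2 = 0.002815 and τ_data = 29/652.9 = 0.044417, so τ_n = 0.047232.
Rearranging for μ₀: μ₀ = (μ_n·τ_n − τ_data·x̄)/τ₀ = (463.6316·0.047232 − 0.044417·467.5) / 0.002815 = 1.133300/0.002815 ≈ 402.6.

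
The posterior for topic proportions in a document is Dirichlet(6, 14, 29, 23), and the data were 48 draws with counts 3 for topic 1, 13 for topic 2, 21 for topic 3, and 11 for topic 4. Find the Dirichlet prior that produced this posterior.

Dirichlet(3, 1, 8, 12)

For a Dirichlet(α) prior with multinomial counts c, the posterior is Dirichlet(α + c) componentwise.
Subtract each count from the matching posterior parameter: 6−3=3, 14−13=1, 29−21=8, 23−11=12.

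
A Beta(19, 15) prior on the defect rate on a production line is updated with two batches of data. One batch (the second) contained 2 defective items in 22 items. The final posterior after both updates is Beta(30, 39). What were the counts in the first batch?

Because Beta–binomial updating is additive in the counts, the combined data contributed (α_post−α_prior, β_post−β_prior) successes and failures.
Total across both batches: 30−19=11 defective items, 39−15=24 good items.
Subtract the second batch: 11−2=9 defective items and 24−20=4 good items.

9 defective items and 4 good items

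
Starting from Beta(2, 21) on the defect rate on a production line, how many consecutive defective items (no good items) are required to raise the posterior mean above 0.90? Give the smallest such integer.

k = 188

After k defective items and 0 good items the posterior is Beta(2+k, 21), with mean (2+k)/(2+21+k).
Set (2+k)/(23+k) > 0.90 and solve: k > (0.90·23 − 2)/(1 − 0.90) = 187.000.
The smallest integer exceeding 187.000 is 188, and checking k=188: (190)/(211) = 0.9005 > 0.90.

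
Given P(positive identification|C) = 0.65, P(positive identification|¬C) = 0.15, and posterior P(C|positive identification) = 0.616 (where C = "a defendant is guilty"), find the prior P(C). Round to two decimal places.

Bayes' rule in odds form gives O(C|E) = O(C)·[P(E|C)/P(E|¬C)], hence O(C) = O(C|E)/LR.
Posterior odds = 0.616/(1−0.616) = 1.6042. LR = 0.65/0.15 = 4.3333.
Prior odds = 1.6042/4.3333 = 0.3702, so P(C) = 0.3702/(1+0.3702) ≈ 0.27.

P(C) = 0.27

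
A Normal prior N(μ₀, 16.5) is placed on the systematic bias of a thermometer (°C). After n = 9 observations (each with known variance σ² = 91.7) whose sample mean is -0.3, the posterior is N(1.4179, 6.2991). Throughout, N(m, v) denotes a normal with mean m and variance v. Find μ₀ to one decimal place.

The posterior mean is a precision-weighted average: μ_n = (τ₀μ₀ + τ_data·x̄)/(τ₀+τ_data), with τ₀=1/σ₀² and τ_data=n/σ².
Here τ₀ = 1/16.5 = 0.060606 and τ_data = 9/91.7 = 0.098146, so τ_n = 0.158752.
Rearranging for μ₀: μ₀ = (μ_n·τ_n − τ_data·x̄)/τ₀ = (1.4179·0.158752 − 0.098146·-0.3) / 0.060606 = 0.254538/0.060606 ≈ 4.2.

μ₀ = 4.2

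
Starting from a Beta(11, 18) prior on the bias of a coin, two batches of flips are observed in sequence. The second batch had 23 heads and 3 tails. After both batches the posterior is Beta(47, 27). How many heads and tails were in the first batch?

Because Beta–binomial updating is additive in the counts, the combined data contributed (α_post−α_prior, β_post−β_prior) successes and failures.
Total across both batches: 47−11=36 heads, 27−18=9 tails.
Subtract the second batch: 36−23=13 heads and 9−3=6 tails.

13 heads and 6 tails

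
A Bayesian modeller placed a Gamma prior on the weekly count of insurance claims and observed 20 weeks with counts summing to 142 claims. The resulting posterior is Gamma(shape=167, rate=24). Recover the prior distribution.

A Gamma(α, β) prior (rate parametrization) on a Poisson rate with n observations summing to S gives posterior Gamma(α+S, β+n).
So α = 167 − 142 = 25 and β = 24 − 20 = 4.

Gamma(shape=25, rate=4)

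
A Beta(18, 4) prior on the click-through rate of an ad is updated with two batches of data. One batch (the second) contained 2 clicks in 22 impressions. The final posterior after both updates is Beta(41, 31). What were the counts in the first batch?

Sequential conjugate updates are equivalent to a single update on the pooled data, so total successes = posterior α − prior α and total failures = posterior β − prior β.
Total across both batches: 41−18=23 clicks, 31−4=27 non-clicks.
Subtract the second batch: 23−2=21 clicks and 27−20=7 non-clicks.

21 clicks and 7 non-clicks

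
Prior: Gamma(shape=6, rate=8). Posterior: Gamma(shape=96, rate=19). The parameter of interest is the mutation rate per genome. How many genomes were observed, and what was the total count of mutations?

Gamma–Poisson conjugacy: posterior shape = α + Σxᵢ, posterior rate = β + n.
Matching: Σxᵢ = 96 − 6 = 90 and n = 19 − 8 = 11.

n = 11 genomes with total 90 mutations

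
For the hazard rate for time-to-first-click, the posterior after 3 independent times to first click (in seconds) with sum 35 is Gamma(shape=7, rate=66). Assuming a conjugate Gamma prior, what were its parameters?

Gamma(shape=4, rate=31)

Gamma–exponential conjugacy: posterior shape = α + n, posterior rate = β + Σtᵢ.
So α = 7 − 3 = 4 and β = 66 − 35 = 31.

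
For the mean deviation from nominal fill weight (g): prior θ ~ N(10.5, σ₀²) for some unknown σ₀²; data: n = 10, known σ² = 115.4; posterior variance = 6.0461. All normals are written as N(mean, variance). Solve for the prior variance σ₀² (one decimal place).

Posterior precision equals prior precision plus data precision: 1/σ_n² = 1/σ₀² + n/σ².
So 1/σ₀² = 1/6.0461 − 10/115.4 = 0.165396 − 0.086655 = 0.078741.
Hence σ₀² = 1/0.078741 ≈ 12.7.

σ₀² = 12.7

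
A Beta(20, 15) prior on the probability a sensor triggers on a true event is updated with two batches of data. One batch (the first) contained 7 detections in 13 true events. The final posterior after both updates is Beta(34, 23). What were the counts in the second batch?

Sequential conjugate updates are equivalent to a single update on the pooled data, so total successes = posterior α − prior α and total failures = posterior β − prior β.
Total across both batches: 34−20=14 detections, 23−15=8 misses.
Subtract the first batch: 14−7=7 detections and 8−6=2 misses.

7 detections and 2 misses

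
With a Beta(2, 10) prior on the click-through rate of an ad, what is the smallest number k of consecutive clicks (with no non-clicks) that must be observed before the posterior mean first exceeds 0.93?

After k clicks and 0 non-clicks the posterior is Beta(2+k, 10), with mean (2+k)/(2+10+k).
Set (2+k)/(12+k) > 0.93 and solve: k > (0.93·12 − 2)/(1 − 0.93) = 130.857.
The smallest integer exceeding 130.857 is 131, and checking k=131: (133)/(143) = 0.9301 > 0.93.

k = 131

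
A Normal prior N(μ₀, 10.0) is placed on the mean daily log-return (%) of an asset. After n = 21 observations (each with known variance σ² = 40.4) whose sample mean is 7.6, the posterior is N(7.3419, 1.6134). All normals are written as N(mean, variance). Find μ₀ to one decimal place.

With known observation variance, the Normal–Normal posterior has precision τ_n = τ₀ + n/σ² and mean μ_n = (τ₀μ₀ + (n/σ²)x̄)/τ_n.
Here τ₀ = 1/10.0 = 0.100000 and τ_data = 21/40.4 = 0.519802, so τ_n = 0.619802.
Rearranging for μ₀: μ₀ = (μ_n·τ_n − τ_data·x̄)/τ₀ = (7.3419·0.619802 − 0.519802·7.6) / 0.100000 = 0.600029/0.100000 ≈ 6.0.

μ₀ = 6.0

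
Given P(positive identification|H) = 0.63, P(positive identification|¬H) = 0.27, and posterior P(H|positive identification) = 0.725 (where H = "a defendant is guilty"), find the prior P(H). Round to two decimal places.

Bayes' rule in odds form gives O(H|E) = O(H)·[P(E|H)/P(E|¬H)], hence O(H) = O(H|E)/LR.
Posterior odds = 0.725/(1−0.725) = 2.6364. LR = 0.63/0.27 = 2.3333.
Prior odds = 2.6364/2.3333 = 1.1299, so P(H) = 1.1299/(1+1.1299) ≈ 0.53.

P(H) = 0.53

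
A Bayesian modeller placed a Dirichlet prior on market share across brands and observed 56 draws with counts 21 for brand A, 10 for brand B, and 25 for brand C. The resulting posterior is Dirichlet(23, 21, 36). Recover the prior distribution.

For a Dirichlet(α) prior with multinomial counts c, the posterior is Dirichlet(α + c) componentwise.
Subtract each count from the matching posterior parameter: 23−21=2, 21−10=11, 36−25=11.

Dirichlet(2, 11, 11)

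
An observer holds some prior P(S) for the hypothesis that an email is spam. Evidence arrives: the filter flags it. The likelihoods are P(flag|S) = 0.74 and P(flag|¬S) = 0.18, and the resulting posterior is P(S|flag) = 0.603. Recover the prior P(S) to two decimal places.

In odds form, posterior odds = prior odds × likelihood ratio, so prior odds = posterior odds ÷ LR.
Posterior odds = 0.603/(1−0.603) = 1.5189. LR = 0.74/0.18 = 4.1111.
Prior odds = 1.5189/4.1111 = 0.3695, so P(S) = 0.3695/(1+0.3695) ≈ 0.27.

P(S) = 0.27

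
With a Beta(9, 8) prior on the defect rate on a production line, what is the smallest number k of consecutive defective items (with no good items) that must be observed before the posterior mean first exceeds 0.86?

k = 41

After k defective items and 0 good items the posterior is Beta(9+k, 8), with mean (9+k)/(9+8+k).
Set (9+k)/(17+k) > 0.86 and solve: k > (0.86·17 − 9)/(1 − 0.86) = 40.143.
The smallest integer exceeding 40.143 is 41, and checking k=41: (50)/(58) = 0.8621 > 0.86.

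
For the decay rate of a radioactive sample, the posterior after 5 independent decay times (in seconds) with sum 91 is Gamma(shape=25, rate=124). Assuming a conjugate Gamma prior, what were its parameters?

Gamma(shape=20, rate=33)

For an exponential likelihood with a Gamma(α, β) prior on the rate, n observations with total T give posterior Gamma(α+n, β+T).
So α = 25 − 5 = 20 and β = 124 − 91 = 33.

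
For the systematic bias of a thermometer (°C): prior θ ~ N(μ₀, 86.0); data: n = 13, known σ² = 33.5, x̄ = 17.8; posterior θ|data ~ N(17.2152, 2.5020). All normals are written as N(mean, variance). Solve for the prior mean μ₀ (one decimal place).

μ₀ = -2.3

The posterior mean is a precision-weighted average: μ_n = (τ₀μ₀ + τ_data·x̄)/(τ₀+τ_data), with τ₀=1/σ₀² and τ_data=n/σ².
Here τ₀ = 1/86.0 = 0.011628 and τ_data = 13/33.5 = 0.388060, so τ_n = 0.399688.
Rearranging for μ₀: μ₀ = (μ_n·τ_n − τ_data·x̄)/τ₀ = (17.2152·0.399688 − 0.388060·17.8) / 0.011628 = -0.026759/0.011628 ≈ -2.3.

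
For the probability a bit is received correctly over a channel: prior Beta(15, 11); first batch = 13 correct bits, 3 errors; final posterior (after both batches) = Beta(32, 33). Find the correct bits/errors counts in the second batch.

4 correct bits and 19 errors

Because Beta–binomial updating is additive in the counts, the combined data contributed (α_post−α_prior, β_post−β_prior) successes and failures.
Total across both batches: 32−15=17 correct bits, 33−11=22 errors.
Subtract the first batch: 17−13=4 correct bits and 22−3=19 errors.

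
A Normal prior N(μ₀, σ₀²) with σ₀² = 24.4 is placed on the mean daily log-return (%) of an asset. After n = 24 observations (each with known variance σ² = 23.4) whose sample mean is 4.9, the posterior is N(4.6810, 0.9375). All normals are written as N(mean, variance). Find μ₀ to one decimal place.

With known observation variance, the Normal–Normal posterior has precision τ_n = τ₀ + n/σ² and mean μ_n = (τ₀μ₀ + (n/σ²)x̄)/τ_n.
Here τ₀ = 1/24.4 = 0.040984 and τ_data = 24/23.4 = 1.025641, so τ_n = 1.066625.
Rearranging for μ₀: μ₀ = (μ_n·τ_n − τ_data·x̄)/τ₀ = (4.6810·1.066625 − 1.025641·4.9) / 0.040984 = -0.032769/0.040984 ≈ -0.8.

μ₀ = -0.8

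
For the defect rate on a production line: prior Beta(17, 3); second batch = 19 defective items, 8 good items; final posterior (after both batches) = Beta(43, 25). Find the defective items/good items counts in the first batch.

Because Beta–binomial updating is additive in the counts, the combined data contributed (α_post−α_prior, β_post−β_prior) successes and failures.
Total across both batches: 43−17=26 defective items, 25−3=22 good items.
Subtract the second batch: 26−19=7 defective items and 22−8=14 good items.

7 defective items and 14 good items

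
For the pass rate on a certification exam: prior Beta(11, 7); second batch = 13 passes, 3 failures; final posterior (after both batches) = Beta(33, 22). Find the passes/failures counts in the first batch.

9 passes and 12 failures

Because Beta–binomial updating is additive in the counts, the combined data contributed (α_post−α_prior, β_post−β_prior) successes and failures.
Total across both batches: 33−11=22 passes, 22−7=15 failures.
Subtract the second batch: 22−13=9 passes and 15−3=12 failures.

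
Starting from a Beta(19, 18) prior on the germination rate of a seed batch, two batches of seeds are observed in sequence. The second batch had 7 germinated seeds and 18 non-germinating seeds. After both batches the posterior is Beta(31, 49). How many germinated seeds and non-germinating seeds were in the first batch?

5 germinated seeds and 13 non-germinating seeds

Because Beta–binomial updating is additive in the counts, the combined data contributed (α_post−α_prior, β_post−β_prior) successes and failures.
Total across both batches: 31−19=12 germinated seeds, 49−18=31 non-germinating seeds.
Subtract the second batch: 12−7=5 germinated seeds and 31−18=13 non-germinating seeds.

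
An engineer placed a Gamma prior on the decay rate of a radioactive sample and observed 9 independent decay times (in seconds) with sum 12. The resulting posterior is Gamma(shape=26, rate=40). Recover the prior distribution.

Gamma(shape=17, rate=28)

Gamma–exponential conjugacy: posterior shape = α + n, posterior rate = β + Σtᵢ.
So α = 26 − 9 = 17 and β = 40 − 12 = 28.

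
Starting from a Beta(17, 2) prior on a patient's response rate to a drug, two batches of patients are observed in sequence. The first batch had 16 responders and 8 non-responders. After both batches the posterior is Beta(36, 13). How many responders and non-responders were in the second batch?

3 responders and 3 non-responders

Sequential conjugate updates are equivalent to a single update on the pooled data, so total successes = posterior α − prior α and total failures = posterior β − prior β.
Total across both batches: 36−17=19 responders, 13−2=11 non-responders.
Subtract the first batch: 19−16=3 responders and 11−8=3 non-responders.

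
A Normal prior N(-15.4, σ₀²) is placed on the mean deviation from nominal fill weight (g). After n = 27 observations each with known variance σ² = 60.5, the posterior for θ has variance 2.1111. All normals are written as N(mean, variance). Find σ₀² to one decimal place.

For the Normal–Normal model with known σ², precisions add: τ_n = τ₀ + n/σ².
So 1/σ₀² = 1/2.1111 − 27/60.5 = 0.473687 − 0.446281 = 0.027406.
Hence σ₀² = 1/0.027406 ≈ 36.5.

σ₀² = 36.5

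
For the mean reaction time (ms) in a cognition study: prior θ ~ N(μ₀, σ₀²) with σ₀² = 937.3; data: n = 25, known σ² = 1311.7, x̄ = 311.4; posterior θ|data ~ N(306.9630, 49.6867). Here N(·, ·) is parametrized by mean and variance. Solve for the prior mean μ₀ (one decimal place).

μ₀ = 227.7

The posterior mean is a precision-weighted average: μ_n = (τ₀μ₀ + τ_data·x̄)/(τ₀+τ_data), with τ₀=1/σ₀² and τ_data=n/σ².
Here τ₀ = 1/937.3 = 0.001067 and τ_data = 25/1311.7 = 0.019059, so τ_n = 0.020126.
Rearranging for μ₀: μ₀ = (μ_n·τ_n − τ_data·x̄)/τ₀ = (306.9630·0.020126 − 0.019059·311.4) / 0.001067 = 0.242965/0.001067 ≈ 227.7.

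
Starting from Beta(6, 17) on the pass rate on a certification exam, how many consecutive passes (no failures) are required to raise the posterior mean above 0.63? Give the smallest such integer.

After k passes and 0 failures the posterior is Beta(6+k, 17), with mean (6+k)/(6+17+k).
Set (6+k)/(23+k) > 0.63 and solve: k > (0.63·23 − 6)/(1 − 0.63) = 22.946.
The smallest integer exceeding 22.946 is 23, and checking k=23: (29)/(46) = 0.6304 > 0.63.

k = 23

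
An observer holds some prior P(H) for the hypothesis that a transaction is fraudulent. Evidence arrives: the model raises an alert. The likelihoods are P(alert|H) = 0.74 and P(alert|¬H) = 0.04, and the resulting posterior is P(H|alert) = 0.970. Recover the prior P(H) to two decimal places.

In odds form, posterior odds = prior odds × likelihood ratio, so prior odds = posterior odds ÷ LR.
Posterior odds = 0.970/(1−0.970) = 32.3333. LR = 0.74/0.04 = 18.5000.
Prior odds = 32.3333/18.5000 = 1.7477, so P(H) = 1.7477/(1+1.7477) ≈ 0.64.

P(H) = 0.64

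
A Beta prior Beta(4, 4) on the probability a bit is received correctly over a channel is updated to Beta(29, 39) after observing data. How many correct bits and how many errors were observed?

25 correct bits and 35 errors

Beta is conjugate to the binomial likelihood: posterior = Beta(α+s, β+f).
So s = 29 − 4 = 25 and f = 39 − 4 = 35.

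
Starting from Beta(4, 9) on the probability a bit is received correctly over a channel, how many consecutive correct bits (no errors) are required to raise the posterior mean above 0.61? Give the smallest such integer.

k = 11

After k correct bits and 0 errors the posterior is Beta(4+k, 9), with mean (4+k)/(4+9+k).
Set (4+k)/(13+k) > 0.61 and solve: k > (0.61·13 − 4)/(1 − 0.61) = 10.077.
The smallest integer exceeding 10.077 is 11.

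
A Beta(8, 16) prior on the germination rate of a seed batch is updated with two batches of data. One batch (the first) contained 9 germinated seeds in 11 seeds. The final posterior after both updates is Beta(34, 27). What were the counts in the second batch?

17 germinated seeds and 9 non-germinating seeds

Sequential conjugate updates are equivalent to a single update on the pooled data, so total successes = posterior α − prior α and total failures = posterior β − prior β.
Total across both batches: 34−8=26 germinated seeds, 27−16=11 non-germinating seeds.
Subtract the first batch: 26−9=17 germinated seeds and 11−2=9 non-germinating seeds.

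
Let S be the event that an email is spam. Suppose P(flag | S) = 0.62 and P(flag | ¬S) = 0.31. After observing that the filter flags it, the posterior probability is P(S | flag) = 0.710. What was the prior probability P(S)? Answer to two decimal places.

P(S) = 0.55

In odds form, posterior odds = prior odds × likelihood ratio, so prior odds = posterior odds ÷ LR.
Posterior odds = 0.710/(1−0.710) = 2.4483. LR = 0.62/0.31 = 2.0000.
Prior odds = 2.4483/2.0000 = 1.2242, so P(S) = 1.2242/(1+1.2242) ≈ 0.55.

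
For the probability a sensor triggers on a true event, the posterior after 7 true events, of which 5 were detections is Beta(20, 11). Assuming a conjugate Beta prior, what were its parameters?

Under Beta–binomial conjugacy the posterior parameters are (α+s, β+f).
Subtract the data counts: 20−5=15, 11−2=9.

Beta(15, 9)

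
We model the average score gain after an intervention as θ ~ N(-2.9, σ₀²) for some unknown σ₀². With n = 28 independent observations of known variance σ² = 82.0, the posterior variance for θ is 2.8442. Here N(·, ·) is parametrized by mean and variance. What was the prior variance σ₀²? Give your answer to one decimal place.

σ₀² = 98.7

Posterior precision equals prior precision plus data precision: 1/σ_n² = 1/σ₀² + n/σ².
So 1/σ₀² = 1/2.8442 − 28/82.0 = 0.351593 − 0.341463 = 0.010130.
Hence σ₀² = 1/0.010130 ≈ 98.7.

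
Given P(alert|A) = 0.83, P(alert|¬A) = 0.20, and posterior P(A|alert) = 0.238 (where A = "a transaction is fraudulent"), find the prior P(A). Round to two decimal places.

P(A) = 0.07

Bayes' rule in odds form gives O(A|E) = O(A)·[P(E|A)/P(E|¬A)], hence O(A) = O(A|E)/LR.
Posterior odds = 0.238/(1−0.238) = 0.3123. LR = 0.83/0.20 = 4.1500.
Prior odds = 0.3123/4.1500 = 0.0753, so P(A) = 0.0753/(1+0.0753) ≈ 0.07.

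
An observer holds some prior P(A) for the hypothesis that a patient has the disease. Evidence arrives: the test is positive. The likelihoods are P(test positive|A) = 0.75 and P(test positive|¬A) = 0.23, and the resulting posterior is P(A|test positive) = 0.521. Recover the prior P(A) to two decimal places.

Bayes' rule in odds form gives O(A|E) = O(A)·[P(E|A)/P(E|¬A)], hence O(A) = O(A|E)/LR.
Posterior odds = 0.521/(1−0.521) = 1.0877. LR = 0.75/0.23 = 3.2609.
Prior odds = 1.0877/3.2609 = 0.3336, so P(A) = 0.3336/(1+0.3336) ≈ 0.25.

P(A) = 0.25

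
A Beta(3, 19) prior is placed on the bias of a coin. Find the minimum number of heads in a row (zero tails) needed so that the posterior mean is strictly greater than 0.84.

After k heads and 0 tails the posterior is Beta(3+k, 19), with mean (3+k)/(3+19+k).
Set (3+k)/(22+k) > 0.84 and solve: k > (0.84·22 − 3)/(1 − 0.84) = 96.750.
The smallest integer exceeding 96.750 is 97.

k = 97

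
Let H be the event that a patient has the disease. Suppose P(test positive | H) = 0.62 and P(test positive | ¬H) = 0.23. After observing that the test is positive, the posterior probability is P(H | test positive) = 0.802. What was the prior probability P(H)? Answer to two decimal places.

Bayes' rule in odds form gives O(H|E) = O(H)·[P(E|H)/P(E|¬H)], hence O(H) = O(H|E)/LR.
Posterior odds = 0.802/(1−0.802) = 4.0505. LR = 0.62/0.23 = 2.6957.
Prior odds = 4.0505/2.6957 = 1.5026, so P(H) = 1.5026/(1+1.5026) ≈ 0.60.

P(H) = 0.60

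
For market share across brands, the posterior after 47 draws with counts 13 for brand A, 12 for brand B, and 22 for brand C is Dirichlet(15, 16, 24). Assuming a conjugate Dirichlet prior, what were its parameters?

Dirichlet(2, 4, 2)

For a Dirichlet(α) prior with multinomial counts c, the posterior is Dirichlet(α + c) componentwise.
Subtract each count from the matching posterior parameter: 15−13=2, 16−12=4, 24−22=2.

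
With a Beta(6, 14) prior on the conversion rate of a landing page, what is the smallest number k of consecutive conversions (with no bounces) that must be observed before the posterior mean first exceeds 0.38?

k = 3

After k conversions and 0 bounces the posterior is Beta(6+k, 14), with mean (6+k)/(6+14+k).
Set (6+k)/(20+k) > 0.38 and solve: k > (0.38·20 − 6)/(1 − 0.38) = 2.581.
The smallest integer exceeding 2.581 is 3, and checking k=3: (9)/(23) = 0.3913 > 0.38.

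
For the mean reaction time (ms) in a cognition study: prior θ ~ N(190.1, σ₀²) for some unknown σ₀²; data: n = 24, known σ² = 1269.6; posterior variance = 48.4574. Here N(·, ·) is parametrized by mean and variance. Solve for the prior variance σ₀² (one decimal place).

Posterior precision equals prior precision plus data precision: 1/σ_n² = 1/σ₀² + n/σ².
So 1/σ₀² = 1/48.4574 − 24/1269.6 = 0.020637 − 0.018904 = 0.001733.
Hence σ₀² = 1/0.001733 ≈ 577.0.

σ₀² = 577.0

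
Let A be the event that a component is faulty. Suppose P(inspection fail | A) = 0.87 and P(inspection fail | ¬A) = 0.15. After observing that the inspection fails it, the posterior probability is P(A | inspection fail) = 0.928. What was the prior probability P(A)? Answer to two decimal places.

P(A) = 0.69

Bayes' rule in odds form gives O(A|E) = O(A)·[P(E|A)/P(E|¬A)], hence O(A) = O(A|E)/LR.
Posterior odds = 0.928/(1−0.928) = 12.8889. LR = 0.87/0.15 = 5.8000.
Prior odds = 12.8889/5.8000 = 2.2222, so P(A) = 2.2222/(1+2.2222) ≈ 0.69.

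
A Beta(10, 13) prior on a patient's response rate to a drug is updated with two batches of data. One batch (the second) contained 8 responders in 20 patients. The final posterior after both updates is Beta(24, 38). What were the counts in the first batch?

6 responders and 13 non-responders

Because Beta–binomial updating is additive in the counts, the combined data contributed (α_post−α_prior, β_post−β_prior) successes and failures.
Total across both batches: 24−10=14 responders, 38−13=25 non-responders.
Subtract the second batch: 14−8=6 responders and 25−12=13 non-responders.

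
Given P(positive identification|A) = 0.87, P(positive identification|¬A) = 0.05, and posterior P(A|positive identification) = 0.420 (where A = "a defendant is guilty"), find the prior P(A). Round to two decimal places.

Bayes' rule in odds form gives O(A|E) = O(A)·[P(E|A)/P(E|¬A)], hence O(A) = O(A|E)/LR.
Posterior odds = 0.420/(1−0.420) = 0.7241. LR = 0.87/0.05 = 17.4000.
Prior odds = 0.7241/17.4000 = 0.0416, so P(A) = 0.0416/(1+0.0416) ≈ 0.04.

P(A) = 0.04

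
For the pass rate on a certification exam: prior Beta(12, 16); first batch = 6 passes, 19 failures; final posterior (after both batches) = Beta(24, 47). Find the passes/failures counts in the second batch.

Sequential conjugate updates are equivalent to a single update on the pooled data, so total successes = posterior α − prior α and total failures = posterior β − prior β.
Total across both batches: 24−12=12 passes, 47−16=31 failures.
Subtract the first batch: 12−6=6 passes and 31−19=12 failures.

6 passes and 12 failures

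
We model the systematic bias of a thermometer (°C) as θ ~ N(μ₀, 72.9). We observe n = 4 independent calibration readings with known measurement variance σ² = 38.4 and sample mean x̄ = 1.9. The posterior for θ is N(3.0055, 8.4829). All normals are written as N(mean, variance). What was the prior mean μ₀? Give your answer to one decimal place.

The posterior mean is a precision-weighted average: μ_n = (τ₀μ₀ + τ_data·x̄)/(τ₀+τ_data), with τ₀=1/σ₀² and τ_data=n/σ².
Here τ₀ = 1/72.9 = 0.013717 and τ_data = 4/38.4 = 0.104167, so τ_n = 0.117884.
Rearranging for μ₀: μ₀ = (μ_n·τ_n − τ_data·x̄)/τ₀ = (3.0055·0.117884 − 0.104167·1.9) / 0.013717 = 0.156383/0.013717 ≈ 11.4.

μ₀ = 11.4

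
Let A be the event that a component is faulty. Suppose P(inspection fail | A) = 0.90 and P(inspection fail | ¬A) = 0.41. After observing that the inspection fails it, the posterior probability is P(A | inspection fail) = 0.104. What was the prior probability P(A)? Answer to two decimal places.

P(A) = 0.05

Bayes' rule in odds form gives O(A|E) = O(A)·[P(E|A)/P(E|¬A)], hence O(A) = O(A|E)/LR.
Posterior odds = 0.104/(1−0.104) = 0.1161. LR = 0.90/0.41 = 2.1951.
Prior odds = 0.1161/2.1951 = 0.0529, so P(A) = 0.0529/(1+0.0529) ≈ 0.05.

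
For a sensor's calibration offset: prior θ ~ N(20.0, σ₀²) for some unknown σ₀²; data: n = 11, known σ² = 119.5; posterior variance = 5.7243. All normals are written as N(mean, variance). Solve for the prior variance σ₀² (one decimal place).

Posterior precision equals prior precision plus data precision: 1/σ_n² = 1/σ₀² + n/σ².
So 1/σ₀² = 1/5.7243 − 11/119.5 = 0.174694 − 0.092050 = 0.082644.
Hence σ₀² = 1/0.082644 ≈ 12.1.

σ₀² = 12.1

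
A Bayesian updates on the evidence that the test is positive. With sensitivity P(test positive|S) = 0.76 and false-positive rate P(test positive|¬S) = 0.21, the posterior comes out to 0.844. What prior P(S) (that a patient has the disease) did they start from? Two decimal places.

Bayes' rule in odds form gives O(S|E) = O(S)·[P(E|S)/P(E|¬S)], hence O(S) = O(S|E)/LR.
Posterior odds = 0.844/(1−0.844) = 5.4103. LR = 0.76/0.21 = 3.6190.
Prior odds = 5.4103/3.6190 = 1.4950, so P(S) = 1.4950/(1+1.4950) ≈ 0.60.

P(S) = 0.60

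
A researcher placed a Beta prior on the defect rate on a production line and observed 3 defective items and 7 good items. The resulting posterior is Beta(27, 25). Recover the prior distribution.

A Beta(α, β) prior with s successes and f failures in binomial data gives a Beta(α+s, β+f) posterior.
Subtract the data counts: 27−3=24, 25−7=18.

Beta(24, 18)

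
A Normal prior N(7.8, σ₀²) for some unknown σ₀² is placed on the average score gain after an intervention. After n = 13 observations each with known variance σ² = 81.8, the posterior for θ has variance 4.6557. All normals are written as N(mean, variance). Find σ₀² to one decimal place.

Posterior precision equals prior precision plus data precision: 1/σ_n² = 1/σ₀² + n/σ².
So 1/σ₀² = 1/4.6557 − 13/81.8 = 0.214790 − 0.158924 = 0.055866.
Hence σ₀² = 1/0.055866 ≈ 17.9.

σ₀² = 17.9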